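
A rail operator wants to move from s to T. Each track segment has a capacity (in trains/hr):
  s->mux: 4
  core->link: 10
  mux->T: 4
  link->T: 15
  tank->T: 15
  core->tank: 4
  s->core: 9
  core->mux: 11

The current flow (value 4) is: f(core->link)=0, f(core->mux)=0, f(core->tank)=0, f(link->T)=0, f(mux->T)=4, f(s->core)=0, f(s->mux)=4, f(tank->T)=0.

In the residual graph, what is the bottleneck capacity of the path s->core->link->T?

Residual capacities along the path: s->core: 9, core->link: 10, link->T: 15.
Minimum is 9.

9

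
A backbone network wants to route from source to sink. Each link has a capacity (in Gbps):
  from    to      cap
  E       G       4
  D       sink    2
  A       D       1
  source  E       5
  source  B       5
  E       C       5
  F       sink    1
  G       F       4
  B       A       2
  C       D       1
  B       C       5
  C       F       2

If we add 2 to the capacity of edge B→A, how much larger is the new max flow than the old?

Original max flow = 3.
Edge B→A does not cross the min cut (source side {A, B, C, E, F, G, source}), so extra capacity there cannot help.
New max flow = 3. Increase = 0.

0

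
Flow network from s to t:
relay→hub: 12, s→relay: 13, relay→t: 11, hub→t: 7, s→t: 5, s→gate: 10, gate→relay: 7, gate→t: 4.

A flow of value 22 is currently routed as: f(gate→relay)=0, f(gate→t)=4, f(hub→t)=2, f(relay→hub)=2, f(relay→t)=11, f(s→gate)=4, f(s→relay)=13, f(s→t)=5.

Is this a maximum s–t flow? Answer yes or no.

Residual path s→gate→relay→hub→t has bottleneck 5 > 0.
Pushing 5 along it raises the flow to 27, so the given flow is not maximum.

No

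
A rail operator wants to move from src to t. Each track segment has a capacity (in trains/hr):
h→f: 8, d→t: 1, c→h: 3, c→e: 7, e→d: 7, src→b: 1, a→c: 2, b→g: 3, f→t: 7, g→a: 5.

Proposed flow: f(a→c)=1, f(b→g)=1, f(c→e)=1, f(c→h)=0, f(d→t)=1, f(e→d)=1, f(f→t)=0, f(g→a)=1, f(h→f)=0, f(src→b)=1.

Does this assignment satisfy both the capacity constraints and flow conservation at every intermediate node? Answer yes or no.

Every edge has 0 ≤ f(e) ≤ cap(e).
At each intermediate node, inflow equals outflow.

Yes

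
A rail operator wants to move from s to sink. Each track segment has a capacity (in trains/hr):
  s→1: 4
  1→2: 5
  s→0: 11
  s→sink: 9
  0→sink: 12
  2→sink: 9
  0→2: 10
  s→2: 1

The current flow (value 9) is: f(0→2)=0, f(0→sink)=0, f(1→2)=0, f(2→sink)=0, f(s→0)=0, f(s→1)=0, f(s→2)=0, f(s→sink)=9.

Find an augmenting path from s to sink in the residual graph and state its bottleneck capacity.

Residual along s→0→sink: s→0: 11, 0→sink: 12.
Bottleneck = min = 11.

s→0→sink, bottleneck 11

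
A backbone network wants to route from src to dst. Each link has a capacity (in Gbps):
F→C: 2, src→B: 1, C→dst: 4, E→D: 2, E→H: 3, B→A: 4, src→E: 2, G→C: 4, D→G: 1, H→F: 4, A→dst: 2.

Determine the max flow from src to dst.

3

Augment src→B→A→dst: bottleneck 1. Total 1.
Augment src→E→H→F→C→dst: bottleneck 2. Total 3.
No augmenting path remains in the residual graph.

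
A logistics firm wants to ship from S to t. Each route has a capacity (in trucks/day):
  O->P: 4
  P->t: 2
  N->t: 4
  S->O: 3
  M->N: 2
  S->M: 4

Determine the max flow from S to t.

4

Augment S->O->P->t: bottleneck 2. Total 2.
Augment S->M->N->t: bottleneck 2. Total 4.
No augmenting path remains in the residual graph.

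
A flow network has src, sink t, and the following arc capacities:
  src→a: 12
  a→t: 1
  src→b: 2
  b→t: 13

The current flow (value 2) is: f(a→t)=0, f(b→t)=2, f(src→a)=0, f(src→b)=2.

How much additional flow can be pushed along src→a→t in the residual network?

1

Residual capacities along the path: src→a: 12, a→t: 1.
Minimum is 1.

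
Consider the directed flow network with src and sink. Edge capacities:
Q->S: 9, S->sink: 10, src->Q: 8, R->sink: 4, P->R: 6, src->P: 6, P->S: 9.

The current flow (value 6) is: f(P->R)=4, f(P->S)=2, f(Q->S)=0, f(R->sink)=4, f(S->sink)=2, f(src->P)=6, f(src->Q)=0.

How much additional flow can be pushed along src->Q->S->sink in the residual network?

8

Residual capacities along the path: src->Q: 8, Q->S: 9, S->sink: 8.
Minimum is 8.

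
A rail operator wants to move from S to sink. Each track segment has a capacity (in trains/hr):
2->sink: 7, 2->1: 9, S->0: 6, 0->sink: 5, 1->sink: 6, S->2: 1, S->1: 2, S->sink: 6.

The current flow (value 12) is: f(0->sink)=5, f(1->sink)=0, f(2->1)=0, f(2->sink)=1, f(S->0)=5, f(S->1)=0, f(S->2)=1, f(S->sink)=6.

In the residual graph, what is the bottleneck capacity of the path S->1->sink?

2

Residual capacities along the path: S->1: 2, 1->sink: 6.
Minimum is 2.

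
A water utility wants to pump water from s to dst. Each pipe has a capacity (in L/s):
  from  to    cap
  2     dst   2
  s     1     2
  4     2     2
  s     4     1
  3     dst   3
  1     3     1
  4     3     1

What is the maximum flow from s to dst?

2

Augment s->4->2->dst: bottleneck 1. Total 1.
Augment s->1->3->dst: bottleneck 1. Total 2.
No augmenting path remains in the residual graph.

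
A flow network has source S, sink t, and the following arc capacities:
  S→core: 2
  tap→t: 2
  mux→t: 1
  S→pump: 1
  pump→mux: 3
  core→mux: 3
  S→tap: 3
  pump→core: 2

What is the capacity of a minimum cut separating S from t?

3

Max flow = 3 (via 2 augmenting paths).
In the residual at optimum, the set reachable from S is {S, core, mux, pump, tap}.
Cut edges: mux→t (cap 1), tap→t (cap 2). Sum = 3.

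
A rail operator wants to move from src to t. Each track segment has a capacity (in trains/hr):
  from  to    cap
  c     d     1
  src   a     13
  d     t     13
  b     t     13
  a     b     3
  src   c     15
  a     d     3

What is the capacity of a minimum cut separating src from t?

Max flow = 7 (via 3 augmenting paths).
In the residual at optimum, the set reachable from src is {a, c, src}.
Cut edges: c->d (cap 1), a->d (cap 3), a->b (cap 3). Sum = 7.

7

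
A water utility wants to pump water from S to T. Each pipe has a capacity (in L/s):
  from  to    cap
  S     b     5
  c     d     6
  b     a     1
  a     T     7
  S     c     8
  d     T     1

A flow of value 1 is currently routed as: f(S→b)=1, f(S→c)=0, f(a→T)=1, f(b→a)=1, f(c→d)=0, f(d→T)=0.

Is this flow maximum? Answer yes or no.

Residual path S→c→d→T has bottleneck 1 > 0.
Pushing 1 along it raises the flow to 2, so the given flow is not maximum.

No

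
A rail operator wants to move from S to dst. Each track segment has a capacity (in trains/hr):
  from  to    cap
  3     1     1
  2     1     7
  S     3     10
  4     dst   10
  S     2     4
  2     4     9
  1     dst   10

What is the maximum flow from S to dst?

5

Augment S→2→4→dst: bottleneck 4. Total 4.
Augment S→3→1→dst: bottleneck 1. Total 5.
No augmenting path remains in the residual graph.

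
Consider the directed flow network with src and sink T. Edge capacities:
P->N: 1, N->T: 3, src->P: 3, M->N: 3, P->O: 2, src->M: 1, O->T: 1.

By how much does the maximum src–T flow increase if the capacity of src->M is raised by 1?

Original max flow = 3.
After raising cap(src->M), augmenting paths through that edge carry 1 more unit.
New max flow = 4. Increase = 1.

1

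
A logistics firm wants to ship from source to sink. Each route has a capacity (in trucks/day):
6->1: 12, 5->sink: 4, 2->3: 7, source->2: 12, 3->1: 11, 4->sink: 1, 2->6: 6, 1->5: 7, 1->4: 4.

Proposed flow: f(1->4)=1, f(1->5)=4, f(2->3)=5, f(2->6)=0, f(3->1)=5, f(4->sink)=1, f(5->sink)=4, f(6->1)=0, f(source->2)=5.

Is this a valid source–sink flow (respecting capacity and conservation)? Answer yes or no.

Every edge has 0 ≤ f(e) ≤ cap(e).
At each intermediate node, inflow equals outflow.

Yes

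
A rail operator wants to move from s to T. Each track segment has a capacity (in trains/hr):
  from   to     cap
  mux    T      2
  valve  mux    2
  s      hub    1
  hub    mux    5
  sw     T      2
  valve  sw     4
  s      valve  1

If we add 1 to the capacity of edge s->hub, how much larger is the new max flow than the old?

1

Original max flow = 2.
After raising cap(s->hub), augmenting paths through that edge carry 1 more unit.
New max flow = 3. Increase = 1.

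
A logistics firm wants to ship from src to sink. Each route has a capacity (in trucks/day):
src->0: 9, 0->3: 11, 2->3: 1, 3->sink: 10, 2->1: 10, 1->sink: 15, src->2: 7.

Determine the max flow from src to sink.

16

Augment src->0->3->sink: bottleneck 9. Total 9.
Augment src->2->3->sink: bottleneck 1. Total 10.
Augment src->2->1->sink: bottleneck 6. Total 16.
No augmenting path remains in the residual graph.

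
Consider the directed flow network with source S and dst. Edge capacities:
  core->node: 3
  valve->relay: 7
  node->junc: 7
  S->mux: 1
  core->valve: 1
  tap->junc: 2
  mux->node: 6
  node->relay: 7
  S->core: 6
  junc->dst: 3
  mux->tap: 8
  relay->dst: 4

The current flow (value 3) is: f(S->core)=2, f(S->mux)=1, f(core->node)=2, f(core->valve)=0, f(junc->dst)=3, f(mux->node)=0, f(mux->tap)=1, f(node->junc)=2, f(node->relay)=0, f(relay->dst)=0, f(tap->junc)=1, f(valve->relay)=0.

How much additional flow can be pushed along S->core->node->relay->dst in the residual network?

1

Residual capacities along the path: S->core: 4, core->node: 1, node->relay: 7, relay->dst: 4.
Minimum is 1.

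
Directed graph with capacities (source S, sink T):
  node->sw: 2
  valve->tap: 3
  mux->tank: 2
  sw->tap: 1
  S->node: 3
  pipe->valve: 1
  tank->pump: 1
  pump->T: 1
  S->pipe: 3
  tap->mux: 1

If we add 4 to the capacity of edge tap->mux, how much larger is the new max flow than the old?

0

Original max flow = 1.
Even with extra capacity on tap->mux, another cut of capacity 1 remains binding.
New max flow = 1. Increase = 0.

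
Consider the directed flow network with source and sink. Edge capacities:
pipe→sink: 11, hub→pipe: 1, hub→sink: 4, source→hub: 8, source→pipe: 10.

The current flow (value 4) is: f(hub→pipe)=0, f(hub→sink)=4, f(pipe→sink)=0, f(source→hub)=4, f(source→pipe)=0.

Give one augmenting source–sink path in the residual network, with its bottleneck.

Residual along source→pipe→sink: source→pipe: 10, pipe→sink: 11.
Bottleneck = min = 10.

source→pipe→sink, bottleneck 10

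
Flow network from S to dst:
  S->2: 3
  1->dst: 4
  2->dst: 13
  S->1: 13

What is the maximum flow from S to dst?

Augment S->1->dst: bottleneck 4. Total 4.
Augment S->2->dst: bottleneck 3. Total 7.
No augmenting path remains in the residual graph.

7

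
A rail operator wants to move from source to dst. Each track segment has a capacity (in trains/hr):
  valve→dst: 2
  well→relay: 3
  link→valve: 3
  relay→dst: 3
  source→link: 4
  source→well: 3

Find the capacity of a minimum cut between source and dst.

Max flow = 5 (via 2 augmenting paths).
In the residual at optimum, the set reachable from source is {link, source, valve}.
Cut edges: source→well (cap 3), valve→dst (cap 2). Sum = 5.

5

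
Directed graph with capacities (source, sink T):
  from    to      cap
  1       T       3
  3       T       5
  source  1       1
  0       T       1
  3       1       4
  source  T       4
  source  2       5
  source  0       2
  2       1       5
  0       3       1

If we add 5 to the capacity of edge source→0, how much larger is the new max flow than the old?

0

Original max flow = 9.
Even with extra capacity on source→0, another cut of capacity 9 remains binding.
New max flow = 9. Increase = 0.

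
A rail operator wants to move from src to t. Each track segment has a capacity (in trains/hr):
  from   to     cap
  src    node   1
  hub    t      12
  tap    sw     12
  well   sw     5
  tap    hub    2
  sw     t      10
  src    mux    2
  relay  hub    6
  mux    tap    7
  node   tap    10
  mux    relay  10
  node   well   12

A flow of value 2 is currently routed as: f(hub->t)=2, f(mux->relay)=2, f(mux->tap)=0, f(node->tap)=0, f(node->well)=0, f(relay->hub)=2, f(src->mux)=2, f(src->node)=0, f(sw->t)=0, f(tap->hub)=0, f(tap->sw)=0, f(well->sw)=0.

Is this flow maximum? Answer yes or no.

Residual path src->node->tap->hub->t has bottleneck 1 > 0.
Pushing 1 along it raises the flow to 3, so the given flow is not maximum.

No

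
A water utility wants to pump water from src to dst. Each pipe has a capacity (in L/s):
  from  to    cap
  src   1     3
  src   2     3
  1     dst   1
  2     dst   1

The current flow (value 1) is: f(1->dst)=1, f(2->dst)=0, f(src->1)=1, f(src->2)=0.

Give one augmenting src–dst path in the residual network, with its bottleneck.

Residual along src->2->dst: src->2: 3, 2->dst: 1.
Bottleneck = min = 1.

src->2->dst, bottleneck 1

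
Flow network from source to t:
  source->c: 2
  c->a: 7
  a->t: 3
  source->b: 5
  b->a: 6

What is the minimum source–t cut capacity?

Max flow = 3 (via 1 augmenting path).
In the residual at optimum, the set reachable from source is {a, b, c, source}.
Cut edges: a->t (cap 3). Sum = 3.

3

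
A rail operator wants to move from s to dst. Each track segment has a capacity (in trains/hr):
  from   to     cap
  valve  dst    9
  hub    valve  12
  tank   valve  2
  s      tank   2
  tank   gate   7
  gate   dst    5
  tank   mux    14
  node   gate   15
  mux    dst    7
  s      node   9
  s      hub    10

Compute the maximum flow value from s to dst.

16

Augment s->tank->valve->dst: bottleneck 2. Total 2.
Augment s->hub->valve->dst: bottleneck 7. Total 9.
Augment s->node->gate->dst: bottleneck 5. Total 14.
Augment s->hub->valve->tank->mux->dst: bottleneck 2. Total 16.
No augmenting path remains in the residual graph.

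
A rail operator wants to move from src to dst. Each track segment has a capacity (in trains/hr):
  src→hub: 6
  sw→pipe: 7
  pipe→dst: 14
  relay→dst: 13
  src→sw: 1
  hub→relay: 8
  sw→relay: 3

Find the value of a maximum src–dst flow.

Augment src→sw→pipe→dst: bottleneck 1. Total 1.
Augment src→hub→relay→dst: bottleneck 6. Total 7.
No augmenting path remains in the residual graph.

7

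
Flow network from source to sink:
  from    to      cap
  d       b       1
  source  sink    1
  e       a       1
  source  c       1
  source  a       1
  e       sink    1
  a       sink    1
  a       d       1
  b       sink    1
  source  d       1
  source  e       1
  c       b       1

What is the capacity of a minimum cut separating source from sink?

Max flow = 4 (via 4 augmenting paths).
In the residual at optimum, the set reachable from source is {b, c, d, source}.
Cut edges: source→e (cap 1), source→a (cap 1), source→sink (cap 1), b→sink (cap 1). Sum = 4.

4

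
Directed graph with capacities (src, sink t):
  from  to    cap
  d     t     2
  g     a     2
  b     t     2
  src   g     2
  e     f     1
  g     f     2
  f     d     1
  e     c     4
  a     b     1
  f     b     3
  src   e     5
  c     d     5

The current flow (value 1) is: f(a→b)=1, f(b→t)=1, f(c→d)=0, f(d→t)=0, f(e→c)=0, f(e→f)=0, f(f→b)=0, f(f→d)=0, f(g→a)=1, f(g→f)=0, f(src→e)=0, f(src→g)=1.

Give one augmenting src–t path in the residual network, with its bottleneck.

Residual along src→g→f→b→t: src→g: 1, g→f: 2, f→b: 3, b→t: 1.
Bottleneck = min = 1.

src→g→f→b→t, bottleneck 1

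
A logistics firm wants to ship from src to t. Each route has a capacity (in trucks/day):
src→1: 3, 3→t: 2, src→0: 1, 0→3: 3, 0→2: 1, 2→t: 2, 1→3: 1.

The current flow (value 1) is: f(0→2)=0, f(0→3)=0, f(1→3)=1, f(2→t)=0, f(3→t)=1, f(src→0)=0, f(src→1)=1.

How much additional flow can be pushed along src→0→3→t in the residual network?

1

Residual capacities along the path: src→0: 1, 0→3: 3, 3→t: 1.
Minimum is 1.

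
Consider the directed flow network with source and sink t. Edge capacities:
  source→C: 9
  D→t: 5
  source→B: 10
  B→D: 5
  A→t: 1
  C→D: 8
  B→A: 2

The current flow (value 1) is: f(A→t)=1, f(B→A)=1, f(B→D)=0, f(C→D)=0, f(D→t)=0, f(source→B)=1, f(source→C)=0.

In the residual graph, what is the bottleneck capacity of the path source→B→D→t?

5

Residual capacities along the path: source→B: 9, B→D: 5, D→t: 5.
Minimum is 5.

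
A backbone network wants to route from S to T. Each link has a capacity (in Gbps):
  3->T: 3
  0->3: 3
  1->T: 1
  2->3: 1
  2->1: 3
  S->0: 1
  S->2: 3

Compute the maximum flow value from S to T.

3

Augment S->0->3->T: bottleneck 1. Total 1.
Augment S->2->3->T: bottleneck 1. Total 2.
Augment S->2->1->T: bottleneck 1. Total 3.
No augmenting path remains in the residual graph.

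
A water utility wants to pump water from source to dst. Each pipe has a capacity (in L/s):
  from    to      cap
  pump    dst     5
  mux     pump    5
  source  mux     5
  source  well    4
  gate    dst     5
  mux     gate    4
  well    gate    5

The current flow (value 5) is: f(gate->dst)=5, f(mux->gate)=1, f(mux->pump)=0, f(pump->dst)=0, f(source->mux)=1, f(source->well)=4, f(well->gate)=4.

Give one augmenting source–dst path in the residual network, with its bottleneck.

source->mux->pump->dst, bottleneck 4

Residual along source->mux->pump->dst: source->mux: 4, mux->pump: 5, pump->dst: 5.
Bottleneck = min = 4.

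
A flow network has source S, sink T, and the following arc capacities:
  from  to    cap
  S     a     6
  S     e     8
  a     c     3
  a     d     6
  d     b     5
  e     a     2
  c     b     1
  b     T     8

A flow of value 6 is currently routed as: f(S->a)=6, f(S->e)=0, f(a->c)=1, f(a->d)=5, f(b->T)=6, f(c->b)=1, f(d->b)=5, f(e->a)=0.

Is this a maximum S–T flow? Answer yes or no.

Yes

Residual reachable from S: {S, a, c, d, e}; T is not reachable.
Saturated cut: c->b, d->b with total capacity 6 = current flow value. Flow is maximum.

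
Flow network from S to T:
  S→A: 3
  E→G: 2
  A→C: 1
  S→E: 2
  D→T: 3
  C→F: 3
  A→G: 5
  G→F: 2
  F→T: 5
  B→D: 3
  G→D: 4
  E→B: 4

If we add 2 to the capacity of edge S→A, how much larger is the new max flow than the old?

Original max flow = 5.
After raising cap(S→A), augmenting paths through that edge carry 1 more unit.
New max flow = 6. Increase = 1.

1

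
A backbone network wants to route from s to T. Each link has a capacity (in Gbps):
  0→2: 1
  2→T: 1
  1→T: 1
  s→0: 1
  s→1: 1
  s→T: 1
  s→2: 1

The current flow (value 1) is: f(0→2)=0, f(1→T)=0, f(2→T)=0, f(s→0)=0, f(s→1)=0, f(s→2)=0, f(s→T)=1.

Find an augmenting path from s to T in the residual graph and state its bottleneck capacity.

s→1→T, bottleneck 1

Residual along s→1→T: s→1: 1, 1→T: 1.
Bottleneck = min = 1.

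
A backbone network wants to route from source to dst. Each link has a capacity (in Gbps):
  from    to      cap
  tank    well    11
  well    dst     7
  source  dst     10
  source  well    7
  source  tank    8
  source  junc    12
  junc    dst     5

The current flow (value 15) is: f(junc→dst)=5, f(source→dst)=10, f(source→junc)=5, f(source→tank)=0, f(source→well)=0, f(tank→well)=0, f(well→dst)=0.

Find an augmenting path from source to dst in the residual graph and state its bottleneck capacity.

Residual along source→well→dst: source→well: 7, well→dst: 7.
Bottleneck = min = 7.

source→well→dst, bottleneck 7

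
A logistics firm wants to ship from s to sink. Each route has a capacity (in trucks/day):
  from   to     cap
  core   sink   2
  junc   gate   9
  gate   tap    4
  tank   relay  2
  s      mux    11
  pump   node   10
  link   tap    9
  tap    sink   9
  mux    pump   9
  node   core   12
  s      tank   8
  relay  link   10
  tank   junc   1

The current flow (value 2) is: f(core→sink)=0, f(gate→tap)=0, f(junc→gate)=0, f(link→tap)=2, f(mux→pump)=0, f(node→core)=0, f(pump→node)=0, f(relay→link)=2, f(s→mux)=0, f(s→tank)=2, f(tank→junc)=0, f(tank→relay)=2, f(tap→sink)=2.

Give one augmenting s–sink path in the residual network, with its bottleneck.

Residual along s→tank→junc→gate→tap→sink: s→tank: 6, tank→junc: 1, junc→gate: 9, gate→tap: 4, tap→sink: 7.
Bottleneck = min = 1.

s→tank→junc→gate→tap→sink, bottleneck 1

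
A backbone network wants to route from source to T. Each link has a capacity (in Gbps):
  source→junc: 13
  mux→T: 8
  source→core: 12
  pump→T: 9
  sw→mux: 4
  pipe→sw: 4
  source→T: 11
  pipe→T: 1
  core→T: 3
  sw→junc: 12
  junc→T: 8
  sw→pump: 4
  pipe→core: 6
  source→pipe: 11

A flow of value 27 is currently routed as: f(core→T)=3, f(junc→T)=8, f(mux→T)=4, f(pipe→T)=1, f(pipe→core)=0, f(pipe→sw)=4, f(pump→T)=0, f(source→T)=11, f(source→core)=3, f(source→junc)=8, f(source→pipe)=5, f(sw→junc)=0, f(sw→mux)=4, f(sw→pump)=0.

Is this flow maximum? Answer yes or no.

Yes

Residual reachable from source: {core, junc, pipe, source}; T is not reachable.
Saturated cut: source→T, pipe→sw, pipe→T, core→T, junc→T with total capacity 27 = current flow value. Flow is maximum.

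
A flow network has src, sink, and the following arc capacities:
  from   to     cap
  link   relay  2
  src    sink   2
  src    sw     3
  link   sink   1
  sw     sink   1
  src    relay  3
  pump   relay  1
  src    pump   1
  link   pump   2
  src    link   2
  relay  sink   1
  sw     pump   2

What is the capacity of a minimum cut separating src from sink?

5

Max flow = 5 (via 4 augmenting paths).
In the residual at optimum, the set reachable from src is {link, pump, relay, src, sw}.
Cut edges: src→sink (cap 2), link→sink (cap 1), sw→sink (cap 1), relay→sink (cap 1). Sum = 5.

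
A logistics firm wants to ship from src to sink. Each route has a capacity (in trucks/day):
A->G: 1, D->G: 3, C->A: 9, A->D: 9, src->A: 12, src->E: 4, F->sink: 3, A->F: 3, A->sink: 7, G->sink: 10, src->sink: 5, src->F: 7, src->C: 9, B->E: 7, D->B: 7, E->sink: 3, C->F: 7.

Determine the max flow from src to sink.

Augment src->sink: bottleneck 5. Total 5.
Augment src->A->sink: bottleneck 7. Total 12.
Augment src->E->sink: bottleneck 3. Total 15.
Augment src->F->sink: bottleneck 3. Total 18.
Augment src->A->G->sink: bottleneck 1. Total 19.
Augment src->A->D->G->sink: bottleneck 3. Total 22.
No augmenting path remains in the residual graph.

22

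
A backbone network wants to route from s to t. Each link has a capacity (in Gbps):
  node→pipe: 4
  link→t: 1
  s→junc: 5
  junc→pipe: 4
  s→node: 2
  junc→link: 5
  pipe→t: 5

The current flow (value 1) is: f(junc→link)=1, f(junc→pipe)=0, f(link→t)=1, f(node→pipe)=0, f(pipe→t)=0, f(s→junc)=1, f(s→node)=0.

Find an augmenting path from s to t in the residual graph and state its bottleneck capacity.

Residual along s→junc→pipe→t: s→junc: 4, junc→pipe: 4, pipe→t: 5.
Bottleneck = min = 4.

s→junc→pipe→t, bottleneck 4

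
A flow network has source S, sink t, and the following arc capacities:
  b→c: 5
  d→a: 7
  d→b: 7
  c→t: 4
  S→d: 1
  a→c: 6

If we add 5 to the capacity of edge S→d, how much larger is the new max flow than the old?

3

Original max flow = 1.
After raising cap(S→d), augmenting paths through that edge carry 3 more units.
New max flow = 4. Increase = 3.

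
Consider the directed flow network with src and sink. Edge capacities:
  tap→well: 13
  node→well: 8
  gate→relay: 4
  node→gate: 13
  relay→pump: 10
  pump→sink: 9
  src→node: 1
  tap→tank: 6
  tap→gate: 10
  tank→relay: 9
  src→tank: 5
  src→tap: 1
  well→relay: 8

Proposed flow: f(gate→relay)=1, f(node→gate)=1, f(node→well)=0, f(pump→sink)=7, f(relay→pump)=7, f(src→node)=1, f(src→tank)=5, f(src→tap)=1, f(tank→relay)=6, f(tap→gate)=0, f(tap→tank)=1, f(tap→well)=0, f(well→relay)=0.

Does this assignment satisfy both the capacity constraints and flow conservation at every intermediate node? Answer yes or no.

Yes

Every edge has 0 ≤ f(e) ≤ cap(e).
At each intermediate node, inflow equals outflow.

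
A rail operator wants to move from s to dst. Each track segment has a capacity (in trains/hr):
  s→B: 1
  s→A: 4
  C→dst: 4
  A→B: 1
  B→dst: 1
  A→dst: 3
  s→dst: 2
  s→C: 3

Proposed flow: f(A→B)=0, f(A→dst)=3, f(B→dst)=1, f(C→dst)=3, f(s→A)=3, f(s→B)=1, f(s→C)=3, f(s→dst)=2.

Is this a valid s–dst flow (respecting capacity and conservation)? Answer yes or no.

Yes

Every edge has 0 ≤ f(e) ≤ cap(e).
At each intermediate node, inflow equals outflow.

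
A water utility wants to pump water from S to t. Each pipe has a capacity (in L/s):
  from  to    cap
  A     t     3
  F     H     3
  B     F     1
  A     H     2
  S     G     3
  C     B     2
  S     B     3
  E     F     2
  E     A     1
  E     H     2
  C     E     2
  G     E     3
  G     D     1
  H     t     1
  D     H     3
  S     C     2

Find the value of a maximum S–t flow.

2

Augment S->C->E->A->t: bottleneck 1. Total 1.
Augment S->C->E->H->t: bottleneck 1. Total 2.
No augmenting path remains in the residual graph.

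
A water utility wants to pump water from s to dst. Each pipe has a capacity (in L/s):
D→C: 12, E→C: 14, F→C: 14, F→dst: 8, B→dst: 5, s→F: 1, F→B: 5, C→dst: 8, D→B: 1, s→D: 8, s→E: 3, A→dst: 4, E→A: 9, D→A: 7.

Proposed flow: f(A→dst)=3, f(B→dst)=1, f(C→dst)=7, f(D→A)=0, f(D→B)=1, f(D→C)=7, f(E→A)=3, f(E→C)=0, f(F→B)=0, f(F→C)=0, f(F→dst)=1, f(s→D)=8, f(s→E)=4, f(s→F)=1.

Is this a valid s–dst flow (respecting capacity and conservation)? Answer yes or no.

Capacity violated on s→E: flow 4 > capacity 3.

No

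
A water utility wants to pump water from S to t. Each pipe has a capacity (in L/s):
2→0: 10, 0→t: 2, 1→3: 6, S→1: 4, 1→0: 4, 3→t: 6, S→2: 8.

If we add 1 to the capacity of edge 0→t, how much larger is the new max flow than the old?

Original max flow = 6.
After raising cap(0→t), augmenting paths through that edge carry 1 more unit.
New max flow = 7. Increase = 1.

1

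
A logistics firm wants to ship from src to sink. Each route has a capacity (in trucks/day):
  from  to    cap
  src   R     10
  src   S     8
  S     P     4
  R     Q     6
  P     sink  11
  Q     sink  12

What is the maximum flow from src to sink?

10

Augment src→R→Q→sink: bottleneck 6. Total 6.
Augment src→S→P→sink: bottleneck 4. Total 10.
No augmenting path remains in the residual graph.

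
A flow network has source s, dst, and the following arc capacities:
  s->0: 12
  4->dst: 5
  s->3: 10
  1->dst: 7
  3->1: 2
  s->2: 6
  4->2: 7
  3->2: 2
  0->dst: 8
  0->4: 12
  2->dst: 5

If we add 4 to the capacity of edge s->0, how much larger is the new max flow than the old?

Original max flow = 19.
After raising cap(s->0), augmenting paths through that edge carry 1 more unit.
New max flow = 20. Increase = 1.

1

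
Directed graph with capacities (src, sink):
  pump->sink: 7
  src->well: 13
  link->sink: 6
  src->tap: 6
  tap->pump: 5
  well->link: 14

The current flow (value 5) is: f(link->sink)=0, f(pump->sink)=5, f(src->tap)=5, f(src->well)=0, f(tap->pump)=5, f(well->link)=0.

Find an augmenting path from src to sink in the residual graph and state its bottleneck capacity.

src->well->link->sink, bottleneck 6

Residual along src->well->link->sink: src->well: 13, well->link: 14, link->sink: 6.
Bottleneck = min = 6.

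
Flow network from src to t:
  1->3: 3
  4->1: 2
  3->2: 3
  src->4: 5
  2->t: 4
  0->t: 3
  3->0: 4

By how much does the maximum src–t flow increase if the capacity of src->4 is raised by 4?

0

Original max flow = 2.
Edge src->4 does not cross the min cut (source side {4, src}), so extra capacity there cannot help.
New max flow = 2. Increase = 0.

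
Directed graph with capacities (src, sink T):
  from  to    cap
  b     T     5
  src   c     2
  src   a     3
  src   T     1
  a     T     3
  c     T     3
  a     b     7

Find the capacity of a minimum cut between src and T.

6

Max flow = 6 (via 3 augmenting paths).
In the residual at optimum, the set reachable from src is {src}.
Cut edges: src→c (cap 2), src→a (cap 3), src→T (cap 1). Sum = 6.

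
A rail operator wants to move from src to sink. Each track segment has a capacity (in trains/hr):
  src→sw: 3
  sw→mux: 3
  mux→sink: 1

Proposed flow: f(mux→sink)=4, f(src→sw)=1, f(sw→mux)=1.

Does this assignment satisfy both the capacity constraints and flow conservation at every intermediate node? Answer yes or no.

Capacity violated on mux→sink: flow 4 > capacity 1.

No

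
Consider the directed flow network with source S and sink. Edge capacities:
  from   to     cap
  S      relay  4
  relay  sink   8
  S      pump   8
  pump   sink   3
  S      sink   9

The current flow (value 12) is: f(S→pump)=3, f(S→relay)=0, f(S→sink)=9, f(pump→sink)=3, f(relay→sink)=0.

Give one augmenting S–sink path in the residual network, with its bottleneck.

Residual along S→relay→sink: S→relay: 4, relay→sink: 8.
Bottleneck = min = 4.

S→relay→sink, bottleneck 4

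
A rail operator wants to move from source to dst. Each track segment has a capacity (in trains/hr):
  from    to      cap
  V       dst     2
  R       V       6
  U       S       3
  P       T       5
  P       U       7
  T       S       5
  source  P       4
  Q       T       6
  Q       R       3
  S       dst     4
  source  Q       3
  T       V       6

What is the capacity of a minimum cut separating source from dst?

Max flow = 6 (via 3 augmenting paths).
In the residual at optimum, the set reachable from source is {P, Q, R, S, T, U, V, source}.
Cut edges: S->dst (cap 4), V->dst (cap 2). Sum = 6.

6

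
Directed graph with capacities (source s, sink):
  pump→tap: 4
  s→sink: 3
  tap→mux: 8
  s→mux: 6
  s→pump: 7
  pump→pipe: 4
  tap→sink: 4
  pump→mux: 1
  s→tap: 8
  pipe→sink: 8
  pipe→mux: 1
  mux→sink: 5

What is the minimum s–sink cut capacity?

Max flow = 16 (via 4 augmenting paths).
In the residual at optimum, the set reachable from s is {mux, pump, s, tap}.
Cut edges: s→sink (cap 3), pump→pipe (cap 4), tap→sink (cap 4), mux→sink (cap 5). Sum = 16.

16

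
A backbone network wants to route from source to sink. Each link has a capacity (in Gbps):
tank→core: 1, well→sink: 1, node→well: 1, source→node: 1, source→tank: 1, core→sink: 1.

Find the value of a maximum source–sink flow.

Augment source→tank→core→sink: bottleneck 1. Total 1.
Augment source→node→well→sink: bottleneck 1. Total 2.
No augmenting path remains in the residual graph.

2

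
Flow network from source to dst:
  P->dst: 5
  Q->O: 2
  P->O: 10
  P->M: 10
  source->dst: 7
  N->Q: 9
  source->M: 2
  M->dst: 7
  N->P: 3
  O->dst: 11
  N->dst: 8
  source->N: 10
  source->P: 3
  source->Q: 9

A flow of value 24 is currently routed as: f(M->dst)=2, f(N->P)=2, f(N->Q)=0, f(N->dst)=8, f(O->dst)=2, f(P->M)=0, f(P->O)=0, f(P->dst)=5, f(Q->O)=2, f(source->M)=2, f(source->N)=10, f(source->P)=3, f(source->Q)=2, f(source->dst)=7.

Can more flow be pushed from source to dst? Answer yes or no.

Residual reachable from source: {Q, source}; dst is not reachable.
Saturated cut: source->N, source->P, source->M, source->dst, Q->O with total capacity 24 = current flow value. Flow is maximum.

No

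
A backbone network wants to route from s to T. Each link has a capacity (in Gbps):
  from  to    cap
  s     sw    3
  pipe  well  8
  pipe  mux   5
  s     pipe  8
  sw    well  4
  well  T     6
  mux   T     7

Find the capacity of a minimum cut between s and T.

11

Max flow = 11 (via 3 augmenting paths).
In the residual at optimum, the set reachable from s is {s}.
Cut edges: s->pipe (cap 8), s->sw (cap 3). Sum = 11.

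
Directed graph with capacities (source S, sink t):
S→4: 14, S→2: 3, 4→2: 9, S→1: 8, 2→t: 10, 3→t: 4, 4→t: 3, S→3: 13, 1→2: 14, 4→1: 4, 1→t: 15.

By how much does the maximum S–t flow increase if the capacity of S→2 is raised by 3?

0

Original max flow = 29.
Even with extra capacity on S→2, another cut of capacity 29 remains binding.
New max flow = 29. Increase = 0.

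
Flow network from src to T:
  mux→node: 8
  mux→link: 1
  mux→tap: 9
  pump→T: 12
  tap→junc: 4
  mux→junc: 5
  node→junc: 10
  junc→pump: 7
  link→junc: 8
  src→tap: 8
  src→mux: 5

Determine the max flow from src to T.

Augment src→mux→junc→pump→T: bottleneck 5. Total 5.
Augment src→tap→junc→pump→T: bottleneck 2. Total 7.
No augmenting path remains in the residual graph.

7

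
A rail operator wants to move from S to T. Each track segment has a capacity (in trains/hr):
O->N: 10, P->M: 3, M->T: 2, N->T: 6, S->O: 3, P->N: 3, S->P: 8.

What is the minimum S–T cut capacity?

Max flow = 8 (via 3 augmenting paths).
In the residual at optimum, the set reachable from S is {M, P, S}.
Cut edges: S->O (cap 3), P->N (cap 3), M->T (cap 2). Sum = 8.

8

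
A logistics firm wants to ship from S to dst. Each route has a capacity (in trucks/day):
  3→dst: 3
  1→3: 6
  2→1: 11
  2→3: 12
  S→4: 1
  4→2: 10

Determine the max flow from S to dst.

1

Augment S→4→2→3→dst: bottleneck 1. Total 1.
No augmenting path remains in the residual graph.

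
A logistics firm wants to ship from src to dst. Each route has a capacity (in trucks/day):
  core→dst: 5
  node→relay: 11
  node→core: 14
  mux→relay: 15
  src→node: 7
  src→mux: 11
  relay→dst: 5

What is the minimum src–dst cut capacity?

10

Max flow = 10 (via 3 augmenting paths).
In the residual at optimum, the set reachable from src is {core, mux, node, relay, src}.
Cut edges: core→dst (cap 5), relay→dst (cap 5). Sum = 10.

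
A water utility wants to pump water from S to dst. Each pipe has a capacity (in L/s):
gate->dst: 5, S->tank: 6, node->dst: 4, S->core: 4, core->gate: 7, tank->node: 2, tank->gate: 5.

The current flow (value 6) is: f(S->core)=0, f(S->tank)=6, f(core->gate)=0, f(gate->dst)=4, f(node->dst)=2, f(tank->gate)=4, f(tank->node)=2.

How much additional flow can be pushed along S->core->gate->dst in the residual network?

1

Residual capacities along the path: S->core: 4, core->gate: 7, gate->dst: 1.
Minimum is 1.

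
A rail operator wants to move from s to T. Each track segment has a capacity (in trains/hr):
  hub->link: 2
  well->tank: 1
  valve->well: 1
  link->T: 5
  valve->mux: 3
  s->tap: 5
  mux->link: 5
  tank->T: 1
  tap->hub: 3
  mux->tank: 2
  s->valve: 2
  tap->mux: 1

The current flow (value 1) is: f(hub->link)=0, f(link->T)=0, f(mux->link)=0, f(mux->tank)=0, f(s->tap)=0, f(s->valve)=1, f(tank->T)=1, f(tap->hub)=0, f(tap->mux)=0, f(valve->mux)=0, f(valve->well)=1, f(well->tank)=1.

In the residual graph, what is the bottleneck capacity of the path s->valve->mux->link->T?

1

Residual capacities along the path: s->valve: 1, valve->mux: 3, mux->link: 5, link->T: 5.
Minimum is 1.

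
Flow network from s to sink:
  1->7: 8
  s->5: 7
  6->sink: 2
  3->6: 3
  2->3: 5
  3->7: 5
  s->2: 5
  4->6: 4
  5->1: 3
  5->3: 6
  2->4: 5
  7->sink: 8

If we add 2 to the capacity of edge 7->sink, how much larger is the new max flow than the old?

0

Original max flow = 10.
Edge 7->sink does not cross the min cut (source side {2, 3, 4, 5, 6, s}), so extra capacity there cannot help.
New max flow = 10. Increase = 0.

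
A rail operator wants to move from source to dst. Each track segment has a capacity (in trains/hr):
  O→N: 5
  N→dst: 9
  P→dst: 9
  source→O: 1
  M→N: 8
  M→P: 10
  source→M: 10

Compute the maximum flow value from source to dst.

Augment source→M→P→dst: bottleneck 9. Total 9.
Augment source→M→N→dst: bottleneck 1. Total 10.
Augment source→O→N→dst: bottleneck 1. Total 11.
No augmenting path remains in the residual graph.

11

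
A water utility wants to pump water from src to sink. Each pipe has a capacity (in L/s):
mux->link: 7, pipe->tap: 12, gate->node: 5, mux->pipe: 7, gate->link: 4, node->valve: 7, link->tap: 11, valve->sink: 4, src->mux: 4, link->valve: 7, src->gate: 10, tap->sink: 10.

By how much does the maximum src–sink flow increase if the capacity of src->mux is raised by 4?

2

Original max flow = 12.
After raising cap(src->mux), augmenting paths through that edge carry 2 more units.
New max flow = 14. Increase = 2.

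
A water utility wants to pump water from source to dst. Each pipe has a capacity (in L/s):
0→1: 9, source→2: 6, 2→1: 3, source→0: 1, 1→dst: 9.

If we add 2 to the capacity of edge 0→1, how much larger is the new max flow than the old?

0

Original max flow = 4.
Edge 0→1 does not cross the min cut (source side {2, source}), so extra capacity there cannot help.
New max flow = 4. Increase = 0.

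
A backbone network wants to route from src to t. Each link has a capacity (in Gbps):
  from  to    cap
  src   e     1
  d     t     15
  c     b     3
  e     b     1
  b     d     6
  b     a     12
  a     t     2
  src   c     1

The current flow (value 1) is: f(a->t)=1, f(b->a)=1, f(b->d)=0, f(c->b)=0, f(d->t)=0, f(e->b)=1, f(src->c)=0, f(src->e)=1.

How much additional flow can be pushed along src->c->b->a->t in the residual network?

1

Residual capacities along the path: src->c: 1, c->b: 3, b->a: 11, a->t: 1.
Minimum is 1.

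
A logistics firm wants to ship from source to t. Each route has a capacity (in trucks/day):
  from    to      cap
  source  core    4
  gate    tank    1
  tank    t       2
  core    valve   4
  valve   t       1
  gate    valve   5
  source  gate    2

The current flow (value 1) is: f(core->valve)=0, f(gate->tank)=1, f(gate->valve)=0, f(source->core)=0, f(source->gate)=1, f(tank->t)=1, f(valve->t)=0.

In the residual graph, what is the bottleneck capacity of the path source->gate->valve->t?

Residual capacities along the path: source->gate: 1, gate->valve: 5, valve->t: 1.
Minimum is 1.

1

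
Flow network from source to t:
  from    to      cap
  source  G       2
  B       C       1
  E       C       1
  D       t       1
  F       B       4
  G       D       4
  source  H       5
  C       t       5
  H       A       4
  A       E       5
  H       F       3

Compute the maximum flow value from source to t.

Augment source→G→D→t: bottleneck 1. Total 1.
Augment source→H→F→B→C→t: bottleneck 1. Total 2.
Augment source→H→A→E→C→t: bottleneck 1. Total 3.
No augmenting path remains in the residual graph.

3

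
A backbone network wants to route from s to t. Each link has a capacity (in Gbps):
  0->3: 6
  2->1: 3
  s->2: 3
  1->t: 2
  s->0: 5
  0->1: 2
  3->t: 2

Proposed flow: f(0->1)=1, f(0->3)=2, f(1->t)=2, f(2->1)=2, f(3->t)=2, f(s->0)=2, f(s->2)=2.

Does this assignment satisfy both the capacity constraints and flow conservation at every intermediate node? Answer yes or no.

No

Conservation fails at 0: inflow 2 ≠ outflow 3.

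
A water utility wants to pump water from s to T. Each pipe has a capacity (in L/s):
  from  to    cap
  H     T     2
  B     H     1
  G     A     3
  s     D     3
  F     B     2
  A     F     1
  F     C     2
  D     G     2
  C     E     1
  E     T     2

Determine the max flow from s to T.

Augment s→D→G→A→F→B→H→T: bottleneck 1. Total 1.
No augmenting path remains in the residual graph.

1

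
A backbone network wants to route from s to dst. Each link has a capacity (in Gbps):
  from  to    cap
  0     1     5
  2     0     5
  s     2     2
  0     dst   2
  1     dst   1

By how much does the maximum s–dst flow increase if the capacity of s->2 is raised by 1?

1

Original max flow = 2.
After raising cap(s->2), augmenting paths through that edge carry 1 more unit.
New max flow = 3. Increase = 1.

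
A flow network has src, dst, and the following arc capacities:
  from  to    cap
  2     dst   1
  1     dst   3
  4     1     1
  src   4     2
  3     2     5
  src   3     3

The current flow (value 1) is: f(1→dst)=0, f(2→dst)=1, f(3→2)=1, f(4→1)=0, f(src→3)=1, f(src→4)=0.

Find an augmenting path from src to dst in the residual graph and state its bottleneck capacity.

Residual along src→4→1→dst: src→4: 2, 4→1: 1, 1→dst: 3.
Bottleneck = min = 1.

src→4→1→dst, bottleneck 1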